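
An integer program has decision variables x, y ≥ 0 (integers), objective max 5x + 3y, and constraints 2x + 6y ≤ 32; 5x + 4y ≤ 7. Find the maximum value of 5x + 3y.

The continuous relaxation peaks at (1.4, 0) with value 7.00; rounding to a feasible lattice point costs some objective.
(x,y)=(1,0) is feasible, giving 5.
(x,y)=(0,1) is feasible, giving 3.
(x,y)=(0,0) is feasible, giving 0.
Maximum is 5 at (x,y)=(1,0).

5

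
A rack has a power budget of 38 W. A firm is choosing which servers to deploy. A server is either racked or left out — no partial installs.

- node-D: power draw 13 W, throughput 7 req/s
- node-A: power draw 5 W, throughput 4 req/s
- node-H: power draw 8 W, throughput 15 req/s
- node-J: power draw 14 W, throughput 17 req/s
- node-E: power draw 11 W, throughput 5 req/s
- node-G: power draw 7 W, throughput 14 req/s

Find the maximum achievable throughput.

Allowing fractional choices, the relaxed optimum would be about 52.2, but servers are indivisible.
node-H + node-J + node-G: power draw 8 + 14 + 7 = 29 ≤ 38, throughput 15 + 17 + 14 = 46.
node-A + node-H + node-J + node-G: power draw 5 + 8 + 14 + 7 = 34 ≤ 38, throughput 4 + 15 + 17 + 14 = 50.
Best is node-A, node-H, node-J, and node-G with total throughput 50.

50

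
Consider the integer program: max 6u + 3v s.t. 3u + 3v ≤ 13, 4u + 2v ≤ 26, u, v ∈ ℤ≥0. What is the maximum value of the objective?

The continuous relaxation peaks at (4.33, 0) with value 26.00; rounding to a feasible lattice point costs some objective.
(u,v)=(4,0) is feasible, giving 24.
(u,v)=(3,1) is feasible, giving 21.
(u,v)=(3,0) is feasible, giving 18.
The best lattice point is (4,0), giving 24.

24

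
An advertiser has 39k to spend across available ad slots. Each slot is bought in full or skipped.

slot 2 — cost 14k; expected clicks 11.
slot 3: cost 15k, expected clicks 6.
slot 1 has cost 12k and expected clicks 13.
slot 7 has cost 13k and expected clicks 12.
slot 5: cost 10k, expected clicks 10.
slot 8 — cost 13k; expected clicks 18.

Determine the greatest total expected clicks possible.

slot 2 + slot 1 + slot 8: cost 14 + 12 + 13 = 39 ≤ 39, expected clicks 11 + 13 + 18 = 42.
slot 1 + slot 5 + slot 8: cost 12 + 10 + 13 = 35 ≤ 39, expected clicks 13 + 10 + 18 = 41.
slot 1 + slot 7 + slot 8: cost 12 + 13 + 13 = 38 ≤ 39, expected clicks 13 + 12 + 18 = 43.
Best is slot 1, slot 7, and slot 8 with total expected clicks 43.

43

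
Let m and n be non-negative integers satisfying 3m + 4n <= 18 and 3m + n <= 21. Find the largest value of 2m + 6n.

24

The continuous relaxation peaks at (0, 4.5) with value 27.00; rounding to a feasible lattice point costs some objective.
(m,n)=(0,4) is feasible, giving 24.
(m,n)=(1,3) is feasible, giving 20.
(m,n)=(0,3) is feasible, giving 18.
Maximum is 24 at (m,n)=(0,4).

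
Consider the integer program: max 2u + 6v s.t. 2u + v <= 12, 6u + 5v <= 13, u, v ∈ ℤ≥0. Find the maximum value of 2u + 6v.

(u,v)=(0,2): 2·0+1·2=2≤12, 6·0+5·2=10≤13, objective 12.
(u,v)=(1,1): 2·1+1·1=3≤12, 6·1+5·1=11≤13, objective 8.
(u,v)=(0,1): 2·0+1·1=1≤12, 6·0+5·1=5≤13, objective 6.
Maximum is 12 at (u,v)=(0,2).

12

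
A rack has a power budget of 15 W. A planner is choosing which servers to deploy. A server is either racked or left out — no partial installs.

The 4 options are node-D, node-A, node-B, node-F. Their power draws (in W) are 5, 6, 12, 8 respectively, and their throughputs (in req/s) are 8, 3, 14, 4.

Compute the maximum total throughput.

14

node-D + node-A: power draw 5 + 6 = 11 ≤ 15, throughput 8 + 3 = 11.
node-D + node-F: power draw 5 + 8 = 13 ≤ 15, throughput 8 + 4 = 12.
node-B: power draw 12 ≤ 15, throughput 14.
Best is node-B with total throughput 14.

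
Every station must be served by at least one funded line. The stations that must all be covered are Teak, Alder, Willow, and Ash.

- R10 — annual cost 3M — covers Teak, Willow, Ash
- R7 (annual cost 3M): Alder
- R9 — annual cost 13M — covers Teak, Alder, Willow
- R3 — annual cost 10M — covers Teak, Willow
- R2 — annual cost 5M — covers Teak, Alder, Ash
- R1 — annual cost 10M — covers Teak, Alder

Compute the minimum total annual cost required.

This is a weighted set-cover instance.
Choose R10 and R7: together they cover Teak, Alder, Willow, Ash — every station.
Total annual cost: 3 + 3 = 6.
No cover costs less than 6.

6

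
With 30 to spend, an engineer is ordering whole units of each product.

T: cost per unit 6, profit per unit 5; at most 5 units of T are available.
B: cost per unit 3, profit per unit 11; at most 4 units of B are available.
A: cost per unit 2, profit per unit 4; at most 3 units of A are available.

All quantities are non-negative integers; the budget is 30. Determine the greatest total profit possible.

2×T, 4×B, and 3×A: cost 30 ≤ 30, profit 2·5 + 4·11 + 3·4 = 66.
2×T, 4×B, and 2×A: cost 28 ≤ 30, profit 2·5 + 4·11 + 2·4 = 62.
Best is 66.

66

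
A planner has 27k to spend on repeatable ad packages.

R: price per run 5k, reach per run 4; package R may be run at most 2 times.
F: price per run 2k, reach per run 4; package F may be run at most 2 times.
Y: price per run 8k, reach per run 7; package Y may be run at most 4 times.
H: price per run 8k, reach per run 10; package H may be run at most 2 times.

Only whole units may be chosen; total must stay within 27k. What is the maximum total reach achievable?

32

F has the best ratio (4/2); taking only F gives at most 2×4 = 8 (stopped by the supply cap of 2).
Mixing does better — 1×R, 2×F, and 2×H: price 25 ≤ 27, reach 1·4 + 2·4 + 2·10 = 32.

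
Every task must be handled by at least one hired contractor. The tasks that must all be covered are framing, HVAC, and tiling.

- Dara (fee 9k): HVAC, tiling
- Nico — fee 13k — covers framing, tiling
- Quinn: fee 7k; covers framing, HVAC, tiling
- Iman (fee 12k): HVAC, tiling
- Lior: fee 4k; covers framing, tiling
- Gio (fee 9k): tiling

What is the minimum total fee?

7

This is a weighted set-cover instance.
The greedy cost-per-new-task heuristic would pick Lior and Quinn for 11, but a cheaper cover exists.
Quinn alone covers framing, HVAC, tiling — every task.
Total fee: 7.
No cover costs less than 7.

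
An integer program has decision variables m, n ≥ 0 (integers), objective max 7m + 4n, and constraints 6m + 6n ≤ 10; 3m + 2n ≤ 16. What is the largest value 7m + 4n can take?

7

(m,n)=(1,0) is feasible, giving 7.
(m,n)=(0,1) is feasible, giving 4.
(m,n)=(0,0) is feasible, giving 0.
The best lattice point is (1,0), giving 7.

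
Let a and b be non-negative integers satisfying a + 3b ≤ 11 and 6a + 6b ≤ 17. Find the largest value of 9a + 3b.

18

(a,b)=(2,0) is feasible, giving 18.
(a,b)=(1,1) is feasible, giving 12.
(a,b)=(1,0) is feasible, giving 9.
The best lattice point is (2,0), giving 18.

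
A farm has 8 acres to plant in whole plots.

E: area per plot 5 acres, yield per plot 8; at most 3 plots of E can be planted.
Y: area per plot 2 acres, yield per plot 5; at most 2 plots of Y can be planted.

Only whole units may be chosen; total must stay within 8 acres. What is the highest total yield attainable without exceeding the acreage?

Y has the best ratio (5/2); taking only Y gives at most 2×5 = 10 (stopped by the supply cap of 2).
Mixing does better — 1×E and 1×Y: area 7 ≤ 8, yield 1·8 + 1·5 = 13.

13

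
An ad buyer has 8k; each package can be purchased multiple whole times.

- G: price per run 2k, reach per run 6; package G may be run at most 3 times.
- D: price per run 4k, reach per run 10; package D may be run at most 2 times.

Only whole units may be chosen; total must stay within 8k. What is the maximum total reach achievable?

This is a bounded integer knapsack.
2×D: price 8 ≤ 8, reach 2·10 = 20.
2×G and 1×D: price 8 ≤ 8, reach 2·6 + 1·10 = 22.
Best is 22.

22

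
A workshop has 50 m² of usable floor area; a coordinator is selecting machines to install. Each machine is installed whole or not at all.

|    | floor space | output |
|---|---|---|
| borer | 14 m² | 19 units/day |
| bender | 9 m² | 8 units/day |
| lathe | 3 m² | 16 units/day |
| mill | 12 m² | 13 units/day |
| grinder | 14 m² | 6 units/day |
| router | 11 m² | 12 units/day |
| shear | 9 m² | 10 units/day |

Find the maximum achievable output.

Allowing fractional choices, the relaxed optimum would be about 70.9, but machines are indivisible.
borer + lathe + mill + router + shear: floor space 14 + 3 + 12 + 11 + 9 = 49 ≤ 50, output 19 + 16 + 13 + 12 + 10 = 70.
borer + bender + lathe + mill + router: floor space 14 + 9 + 3 + 12 + 11 = 49 ≤ 50, output 19 + 8 + 16 + 13 + 12 = 68.
Best is borer, lathe, mill, router, and shear with total output 70.

70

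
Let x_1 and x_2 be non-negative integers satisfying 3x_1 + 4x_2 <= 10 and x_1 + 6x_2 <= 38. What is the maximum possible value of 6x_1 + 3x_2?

Relaxing integrality, the LP optimum is 20.00 at (x_1,x_2) = (3.33, 0), which is not an integer point.
(x_1,x_2)=(3,0) is feasible, giving 18.
(x_1,x_2)=(2,1) is feasible, giving 15.
(x_1,x_2)=(2,0) is feasible, giving 12.
Maximum is 18 at (x_1,x_2)=(3,0).

18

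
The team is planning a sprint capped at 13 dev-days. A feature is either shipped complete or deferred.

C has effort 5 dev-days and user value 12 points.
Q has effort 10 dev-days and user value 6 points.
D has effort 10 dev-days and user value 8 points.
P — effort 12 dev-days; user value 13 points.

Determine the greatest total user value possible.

13

This is an integer program with binary decision variables.
Allowing fractional choices, the relaxed optimum would be about 20.7, but features are indivisible.
C: effort 5 ≤ 13, user value 12.
P: effort 12 ≤ 13, user value 13.
D: effort 10 ≤ 13, user value 8.
Best is P with total user value 13.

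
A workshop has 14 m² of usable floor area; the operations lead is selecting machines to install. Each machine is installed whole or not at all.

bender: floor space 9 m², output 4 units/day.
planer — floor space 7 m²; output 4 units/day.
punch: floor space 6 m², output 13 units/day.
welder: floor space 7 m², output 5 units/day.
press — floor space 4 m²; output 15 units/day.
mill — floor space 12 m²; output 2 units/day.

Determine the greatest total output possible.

28

Allowing fractional choices, the relaxed optimum would be about 30.9, but machines are indivisible.
welder + press: floor space 7 + 4 = 11 ≤ 14, output 5 + 15 = 20.
punch + press: floor space 6 + 4 = 10 ≤ 14, output 13 + 15 = 28.
Best is punch and press with total output 28.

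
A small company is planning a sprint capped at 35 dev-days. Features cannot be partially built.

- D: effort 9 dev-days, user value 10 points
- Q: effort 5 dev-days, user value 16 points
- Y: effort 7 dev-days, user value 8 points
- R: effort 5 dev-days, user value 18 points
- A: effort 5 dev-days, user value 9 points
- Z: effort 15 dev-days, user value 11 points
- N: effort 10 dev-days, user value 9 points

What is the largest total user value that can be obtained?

Take D, Q, R, A, and N: effort 9 + 5 + 5 + 5 + 10 = 34 ≤ 35, user value 10 + 16 + 18 + 9 + 9 = 62.
No other feasible combination does better.

62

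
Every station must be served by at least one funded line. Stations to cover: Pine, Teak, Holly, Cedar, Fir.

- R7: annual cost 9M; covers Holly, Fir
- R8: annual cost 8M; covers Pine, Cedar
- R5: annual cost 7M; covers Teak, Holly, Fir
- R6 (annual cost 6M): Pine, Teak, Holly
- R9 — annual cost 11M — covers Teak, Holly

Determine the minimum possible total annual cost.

15

This is an integer covering problem.
The greedy cost-per-new-station heuristic would pick R6, R5, and R8 for 21, but a cheaper cover exists.
Choose R8 and R5: together they cover Pine, Teak, Holly, Cedar, Fir — every station.
Total annual cost: 8 + 7 = 15.
No cover costs less than 15.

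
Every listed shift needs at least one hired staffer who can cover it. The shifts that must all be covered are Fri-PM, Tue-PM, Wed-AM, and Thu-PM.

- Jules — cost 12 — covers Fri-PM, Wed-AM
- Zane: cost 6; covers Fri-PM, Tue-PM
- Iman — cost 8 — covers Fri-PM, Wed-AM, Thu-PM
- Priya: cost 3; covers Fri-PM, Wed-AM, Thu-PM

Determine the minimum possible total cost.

9

Choose Zane and Priya: together they cover Fri-PM, Tue-PM, Wed-AM, Thu-PM — every shift.
Total cost: 6 + 3 = 9.
No cover costs less than 9.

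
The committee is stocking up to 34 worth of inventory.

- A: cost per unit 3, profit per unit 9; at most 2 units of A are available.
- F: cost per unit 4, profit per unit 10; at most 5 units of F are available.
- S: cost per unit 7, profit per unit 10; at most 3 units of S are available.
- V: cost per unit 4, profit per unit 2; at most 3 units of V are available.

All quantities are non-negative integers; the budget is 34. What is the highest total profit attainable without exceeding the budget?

A has the best ratio (9/3); taking only A gives at most 2×9 = 18 (stopped by the supply cap of 2).
Mixing does better — 2×A, 5×F, and 1×S: cost 33 ≤ 34, profit 2·9 + 5·10 + 1·10 = 78.

78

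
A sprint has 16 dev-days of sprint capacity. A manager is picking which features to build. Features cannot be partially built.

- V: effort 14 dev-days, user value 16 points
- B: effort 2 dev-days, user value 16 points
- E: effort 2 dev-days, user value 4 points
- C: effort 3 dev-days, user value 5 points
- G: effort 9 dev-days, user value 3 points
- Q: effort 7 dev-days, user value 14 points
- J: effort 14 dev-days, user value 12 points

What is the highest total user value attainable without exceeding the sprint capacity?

39

This is a 0-1 knapsack instance.
B + C + Q: effort 2 + 3 + 7 = 12 ≤ 16, user value 16 + 5 + 14 = 35.
B + E + Q: effort 2 + 2 + 7 = 11 ≤ 16, user value 16 + 4 + 14 = 34.
B + E + C + Q: effort 2 + 2 + 3 + 7 = 14 ≤ 16, user value 16 + 4 + 5 + 14 = 39.
Best is B, E, C, and Q with total user value 39.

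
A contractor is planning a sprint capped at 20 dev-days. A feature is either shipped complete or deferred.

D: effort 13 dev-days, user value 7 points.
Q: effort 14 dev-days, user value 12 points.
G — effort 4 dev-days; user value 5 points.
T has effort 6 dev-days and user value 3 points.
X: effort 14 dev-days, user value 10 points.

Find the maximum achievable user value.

Q + T: effort 14 + 6 = 20 ≤ 20, user value 12 + 3 = 15.
G + X: effort 4 + 14 = 18 ≤ 20, user value 5 + 10 = 15.
Q + G: effort 14 + 4 = 18 ≤ 20, user value 12 + 5 = 17.
Best is Q and G with total user value 17.

17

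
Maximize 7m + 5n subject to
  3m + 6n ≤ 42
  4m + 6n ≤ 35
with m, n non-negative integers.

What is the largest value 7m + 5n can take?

The continuous relaxation peaks at (8.75, 0) with value 61.25; rounding to a feasible lattice point costs some objective.
(m,n)=(8,0): 3·8+6·0=24≤42, 4·8+6·0=32≤35, objective 56.
(m,n)=(7,1): 3·7+6·1=27≤42, 4·7+6·1=34≤35, objective 54.
The best lattice point is (8,0), giving 56.

56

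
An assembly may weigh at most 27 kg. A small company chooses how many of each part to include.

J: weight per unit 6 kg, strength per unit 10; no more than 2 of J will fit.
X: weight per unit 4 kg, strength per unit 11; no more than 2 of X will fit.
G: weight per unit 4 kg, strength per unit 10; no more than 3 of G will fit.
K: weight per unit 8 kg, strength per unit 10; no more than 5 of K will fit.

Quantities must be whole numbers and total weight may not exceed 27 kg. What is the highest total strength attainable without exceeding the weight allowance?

62

2×X, 2×G, and 1×K: weight 24 ≤ 27, strength 2·11 + 2·10 + 1·10 = 52.
1×J, 2×X, and 3×G: weight 26 ≤ 27, strength 1·10 + 2·11 + 3·10 = 62.
Best is 62.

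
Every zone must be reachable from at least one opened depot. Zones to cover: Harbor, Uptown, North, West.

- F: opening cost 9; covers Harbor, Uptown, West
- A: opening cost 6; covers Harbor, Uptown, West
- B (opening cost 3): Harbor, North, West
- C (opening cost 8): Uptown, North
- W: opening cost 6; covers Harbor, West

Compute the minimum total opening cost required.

Choose A and B: together they cover Harbor, Uptown, North, West — every zone.
Total opening cost: 6 + 3 = 9.
No cover costs less than 9.

9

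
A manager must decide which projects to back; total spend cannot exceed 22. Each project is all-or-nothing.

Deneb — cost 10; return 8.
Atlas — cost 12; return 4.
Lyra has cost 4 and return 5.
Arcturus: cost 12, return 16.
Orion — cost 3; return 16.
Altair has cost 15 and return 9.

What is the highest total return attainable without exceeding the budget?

Treat it as a binary knapsack problem.
Lyra + Arcturus + Orion: cost 4 + 12 + 3 = 19 ≤ 22, return 5 + 16 + 16 = 37.
Arcturus + Orion: cost 12 + 3 = 15 ≤ 22, return 16 + 16 = 32.
Best is Lyra, Arcturus, and Orion with total return 37.

37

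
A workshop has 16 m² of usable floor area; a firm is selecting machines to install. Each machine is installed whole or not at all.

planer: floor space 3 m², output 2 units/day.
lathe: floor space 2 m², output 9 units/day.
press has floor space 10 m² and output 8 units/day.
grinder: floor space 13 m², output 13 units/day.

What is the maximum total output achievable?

22

planer + lathe + press: floor space 3 + 2 + 10 = 15 ≤ 16, output 2 + 9 + 8 = 19.
lathe + press: floor space 2 + 10 = 12 ≤ 16, output 9 + 8 = 17.
lathe + grinder: floor space 2 + 13 = 15 ≤ 16, output 9 + 13 = 22.
Best is lathe and grinder with total output 22.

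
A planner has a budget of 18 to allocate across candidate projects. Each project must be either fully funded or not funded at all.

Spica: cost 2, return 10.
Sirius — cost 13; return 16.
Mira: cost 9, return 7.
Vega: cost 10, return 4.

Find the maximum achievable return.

26

This is a 0-1 knapsack instance.
Allowing fractional choices, the relaxed optimum would be about 28.3, but projects are indivisible.
Spica + Mira: cost 2 + 9 = 11 ≤ 18, return 10 + 7 = 17.
Sirius: cost 13 ≤ 18, return 16.
Spica + Sirius: cost 2 + 13 = 15 ≤ 18, return 10 + 16 = 26.
Best is Spica and Sirius with total return 26.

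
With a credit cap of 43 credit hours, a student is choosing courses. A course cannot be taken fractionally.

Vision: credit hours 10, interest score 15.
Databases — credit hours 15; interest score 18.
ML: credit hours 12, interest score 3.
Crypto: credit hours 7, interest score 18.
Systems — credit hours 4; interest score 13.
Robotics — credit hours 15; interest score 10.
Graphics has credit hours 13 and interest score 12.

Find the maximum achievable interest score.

64

Allowing fractional choices, the relaxed optimum would be about 70.5, but courses are indivisible.
Vision + Databases + Crypto + Systems: credit hours 10 + 15 + 7 + 4 = 36 ≤ 43, interest score 15 + 18 + 18 + 13 = 64.
Databases + Crypto + Systems + Graphics: credit hours 15 + 7 + 4 + 13 = 39 ≤ 43, interest score 18 + 18 + 13 + 12 = 61.
Best is Vision, Databases, Crypto, and Systems with total interest score 64.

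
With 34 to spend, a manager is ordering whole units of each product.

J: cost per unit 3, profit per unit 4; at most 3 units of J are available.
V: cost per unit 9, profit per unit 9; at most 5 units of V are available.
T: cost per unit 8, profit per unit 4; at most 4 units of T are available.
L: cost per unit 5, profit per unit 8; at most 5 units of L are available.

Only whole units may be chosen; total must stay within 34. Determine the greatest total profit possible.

This is a bounded integer knapsack.
1×V and 5×L: cost 34 ≤ 34, profit 1·9 + 5·8 = 49.
3×J and 5×L: cost 34 ≤ 34, profit 3·4 + 5·8 = 52.
Best is 52.

52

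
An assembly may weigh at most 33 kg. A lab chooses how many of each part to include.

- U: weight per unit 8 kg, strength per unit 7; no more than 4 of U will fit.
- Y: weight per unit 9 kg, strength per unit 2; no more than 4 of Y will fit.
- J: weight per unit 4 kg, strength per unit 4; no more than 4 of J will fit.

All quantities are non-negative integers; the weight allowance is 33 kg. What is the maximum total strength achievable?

This is a bounded integer knapsack.
Take 2×U and 4×J: weight 32 ≤ 33, strength 2·7 + 4·4 = 30.
J has the best ratio (4/4) and is taken to its limit of 4; remaining capacity is filled optimally with the others.

30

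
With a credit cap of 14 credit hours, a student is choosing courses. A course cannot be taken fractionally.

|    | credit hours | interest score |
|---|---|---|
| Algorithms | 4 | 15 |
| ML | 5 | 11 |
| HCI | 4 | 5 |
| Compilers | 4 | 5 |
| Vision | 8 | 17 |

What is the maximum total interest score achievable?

32

Take Algorithms and Vision: credit hours 4 + 8 = 12 ≤ 14, interest score 15 + 17 = 32.
No other feasible combination does better.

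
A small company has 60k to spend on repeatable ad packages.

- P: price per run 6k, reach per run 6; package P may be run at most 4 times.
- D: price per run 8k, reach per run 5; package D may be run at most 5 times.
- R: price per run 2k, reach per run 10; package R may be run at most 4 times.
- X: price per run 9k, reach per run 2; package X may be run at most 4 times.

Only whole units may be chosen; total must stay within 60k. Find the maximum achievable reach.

This is a bounded integer knapsack.
R has the best ratio (10/2); taking only R gives at most 4×10 = 40 (stopped by the supply cap of 4).
Mixing does better — 4×P, 3×D, and 4×R: price 56 ≤ 60, reach 4·6 + 3·5 + 4·10 = 79.

79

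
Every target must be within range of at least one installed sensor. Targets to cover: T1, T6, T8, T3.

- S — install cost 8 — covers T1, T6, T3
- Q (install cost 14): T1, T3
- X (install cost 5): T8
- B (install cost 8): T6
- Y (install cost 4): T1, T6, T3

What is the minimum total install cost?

9

Choose X and Y: together they cover T1, T6, T8, T3 — every target.
Total install cost: 5 + 4 = 9.
No cover costs less than 9.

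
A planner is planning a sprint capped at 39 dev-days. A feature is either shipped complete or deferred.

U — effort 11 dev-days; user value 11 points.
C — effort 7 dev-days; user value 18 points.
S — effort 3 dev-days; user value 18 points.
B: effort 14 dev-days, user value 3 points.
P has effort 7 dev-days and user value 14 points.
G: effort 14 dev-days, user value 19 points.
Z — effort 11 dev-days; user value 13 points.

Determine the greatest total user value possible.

This is a 0-1 knapsack instance.
Allowing fractional choices, the relaxed optimum would be about 78.5, but features are indivisible.
U + C + S + P + Z: effort 11 + 7 + 3 + 7 + 11 = 39 ≤ 39, user value 11 + 18 + 18 + 14 + 13 = 74.
C + S + G + Z: effort 7 + 3 + 14 + 11 = 35 ≤ 39, user value 18 + 18 + 19 + 13 = 68.
C + S + P + G: effort 7 + 3 + 7 + 14 = 31 ≤ 39, user value 18 + 18 + 14 + 19 = 69.
Best is U, C, S, P, and Z with total user value 74.

74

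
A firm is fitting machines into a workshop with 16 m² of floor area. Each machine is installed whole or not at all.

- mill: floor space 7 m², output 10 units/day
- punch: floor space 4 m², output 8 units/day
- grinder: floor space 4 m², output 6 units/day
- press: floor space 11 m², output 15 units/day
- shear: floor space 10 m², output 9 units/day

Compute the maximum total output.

24

This is an integer program with binary decision variables.
grinder + press: floor space 4 + 11 = 15 ≤ 16, output 6 + 15 = 21.
mill + punch + grinder: floor space 7 + 4 + 4 = 15 ≤ 16, output 10 + 8 + 6 = 24.
punch + press: floor space 4 + 11 = 15 ≤ 16, output 8 + 15 = 23.
Best is mill, punch, and grinder with total output 24.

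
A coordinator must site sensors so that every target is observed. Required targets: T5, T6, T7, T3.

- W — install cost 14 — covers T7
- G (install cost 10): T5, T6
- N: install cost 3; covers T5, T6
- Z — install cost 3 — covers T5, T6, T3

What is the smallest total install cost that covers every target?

17

Choose W and Z: together they cover T5, T6, T7, T3 — every target.
Total install cost: 14 + 3 = 17.
No cover costs less than 17.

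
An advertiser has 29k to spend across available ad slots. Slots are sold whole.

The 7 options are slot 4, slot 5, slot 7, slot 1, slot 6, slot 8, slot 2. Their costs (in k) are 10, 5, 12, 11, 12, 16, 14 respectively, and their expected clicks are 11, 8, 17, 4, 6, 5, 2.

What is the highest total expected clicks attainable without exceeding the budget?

Take slot 4, slot 5, and slot 7: cost 10 + 5 + 12 = 27 ≤ 29, expected clicks 11 + 8 + 17 = 36.
No other feasible combination does better.

36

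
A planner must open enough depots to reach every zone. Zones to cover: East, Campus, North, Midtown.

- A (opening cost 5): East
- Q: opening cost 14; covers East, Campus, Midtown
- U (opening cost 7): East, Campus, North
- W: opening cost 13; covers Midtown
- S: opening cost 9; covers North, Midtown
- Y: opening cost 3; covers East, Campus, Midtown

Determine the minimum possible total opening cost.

This is an integer covering problem.
Choose U and Y: together they cover East, Campus, North, Midtown — every zone.
Total opening cost: 7 + 3 = 10.
No cover costs less than 10.

10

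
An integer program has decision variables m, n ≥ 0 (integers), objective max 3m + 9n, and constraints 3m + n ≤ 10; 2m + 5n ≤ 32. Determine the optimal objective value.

The continuous relaxation peaks at (0, 6.4) with value 57.60; rounding to a feasible lattice point costs some objective.
(m,n)=(1,6) is feasible, giving 57.
(m,n)=(0,6) is feasible, giving 54.
(m,n)=(1,5) is feasible, giving 48.
The best lattice point is (1,6), giving 57.

57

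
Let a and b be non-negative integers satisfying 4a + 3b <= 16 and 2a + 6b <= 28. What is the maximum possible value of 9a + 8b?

41

(a,b)=(1,4): 4·1+3·4=16≤16, 2·1+6·4=26≤28, objective 41.
(a,b)=(1,3): 4·1+3·3=13≤16, 2·1+6·3=20≤28, objective 33.
(a,b)=(0,4): 4·0+3·4=12≤16, 2·0+6·4=24≤28, objective 32.
(a,b)=(0,3): 4·0+3·3=9≤16, 2·0+6·3=18≤28, objective 24.
Maximum is 41 at (a,b)=(1,4).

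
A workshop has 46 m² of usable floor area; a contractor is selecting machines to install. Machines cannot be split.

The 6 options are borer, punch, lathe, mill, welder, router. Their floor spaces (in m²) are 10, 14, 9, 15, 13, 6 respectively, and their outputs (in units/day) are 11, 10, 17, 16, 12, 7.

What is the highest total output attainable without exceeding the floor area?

52

Take lathe, mill, welder, and router: floor space 9 + 15 + 13 + 6 = 43 ≤ 46, output 17 + 16 + 12 + 7 = 52.
No other feasible combination does better.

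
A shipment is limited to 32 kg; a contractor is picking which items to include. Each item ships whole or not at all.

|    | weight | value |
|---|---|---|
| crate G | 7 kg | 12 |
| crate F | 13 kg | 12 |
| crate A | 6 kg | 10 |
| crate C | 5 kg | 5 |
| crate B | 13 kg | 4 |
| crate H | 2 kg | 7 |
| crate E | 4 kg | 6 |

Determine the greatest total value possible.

47

Treat it as a binary knapsack problem.
crate G + crate F + crate A + crate H + crate E: weight 7 + 13 + 6 + 2 + 4 = 32 ≤ 32, value 12 + 12 + 10 + 7 + 6 = 47.
crate G + crate F + crate A + crate H: weight 7 + 13 + 6 + 2 = 28 ≤ 32, value 12 + 12 + 10 + 7 = 41.
crate G + crate F + crate C + crate H + crate E: weight 7 + 13 + 5 + 2 + 4 = 31 ≤ 32, value 12 + 12 + 5 + 7 + 6 = 42.
Best is crate G, crate F, crate A, crate H, and crate E with total value 47.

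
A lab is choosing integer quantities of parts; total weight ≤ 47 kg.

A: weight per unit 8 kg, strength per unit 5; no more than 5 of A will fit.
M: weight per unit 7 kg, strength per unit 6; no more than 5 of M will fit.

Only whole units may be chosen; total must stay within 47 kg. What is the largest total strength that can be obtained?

2×A and 4×M: weight 44 ≤ 47, strength 2·5 + 4·6 = 34.
1×A and 5×M: weight 43 ≤ 47, strength 1·5 + 5·6 = 35.
Best is 35.

35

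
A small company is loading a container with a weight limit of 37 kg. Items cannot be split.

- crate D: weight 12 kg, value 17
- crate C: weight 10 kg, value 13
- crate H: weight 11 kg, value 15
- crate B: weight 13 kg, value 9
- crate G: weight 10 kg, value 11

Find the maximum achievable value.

45

This is an integer program with binary decision variables.
Allowing fractional choices, the relaxed optimum would be about 49.4, but items are indivisible.
crate D + crate H + crate G: weight 12 + 11 + 10 = 33 ≤ 37, value 17 + 15 + 11 = 43.
crate D + crate C + crate H: weight 12 + 10 + 11 = 33 ≤ 37, value 17 + 13 + 15 = 45.
crate D + crate C + crate G: weight 12 + 10 + 10 = 32 ≤ 37, value 17 + 13 + 11 = 41.
Best is crate D, crate C, and crate H with total value 45.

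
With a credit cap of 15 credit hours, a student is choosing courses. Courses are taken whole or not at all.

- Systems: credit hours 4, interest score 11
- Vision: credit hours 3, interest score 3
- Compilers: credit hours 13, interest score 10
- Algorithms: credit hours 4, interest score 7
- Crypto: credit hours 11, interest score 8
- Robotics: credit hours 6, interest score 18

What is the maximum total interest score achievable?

36

This is an integer program with binary decision variables.
Allowing fractional choices, the relaxed optimum would be about 37.0, but courses are indivisible.
Systems + Algorithms + Robotics: credit hours 4 + 4 + 6 = 14 ≤ 15, interest score 11 + 7 + 18 = 36.
Systems + Vision + Robotics: credit hours 4 + 3 + 6 = 13 ≤ 15, interest score 11 + 3 + 18 = 32.
Systems + Robotics: credit hours 4 + 6 = 10 ≤ 15, interest score 11 + 18 = 29.
Best is Systems, Algorithms, and Robotics with total interest score 36.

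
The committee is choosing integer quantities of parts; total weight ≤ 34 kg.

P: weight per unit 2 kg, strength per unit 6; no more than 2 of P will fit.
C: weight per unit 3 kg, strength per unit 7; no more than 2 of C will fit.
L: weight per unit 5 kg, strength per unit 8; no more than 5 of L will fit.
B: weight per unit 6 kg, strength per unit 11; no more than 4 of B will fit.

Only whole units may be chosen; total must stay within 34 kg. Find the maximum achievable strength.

70

This is a bounded integer knapsack.
P has the best ratio (6/2); taking only P gives at most 2×6 = 12 (stopped by the supply cap of 2).
Mixing does better — 2×P, 2×C, and 4×B: weight 34 ≤ 34, strength 2·6 + 2·7 + 4·11 = 70.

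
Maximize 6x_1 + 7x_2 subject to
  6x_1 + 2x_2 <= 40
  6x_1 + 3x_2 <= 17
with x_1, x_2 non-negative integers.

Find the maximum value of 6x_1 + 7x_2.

(x_1,x_2)=(0,5): 6·0+2·5=10≤40, 6·0+3·5=15≤17, objective 35.
(x_1,x_2)=(0,4): 6·0+2·4=8≤40, 6·0+3·4=12≤17, objective 28.
The best lattice point is (0,5), giving 35.

35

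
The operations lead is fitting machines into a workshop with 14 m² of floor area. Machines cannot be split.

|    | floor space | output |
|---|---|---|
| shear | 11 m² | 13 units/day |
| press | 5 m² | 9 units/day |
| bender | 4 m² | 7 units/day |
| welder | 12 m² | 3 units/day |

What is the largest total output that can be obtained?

16

Take press and bender: floor space 5 + 4 = 9 ≤ 14, output 9 + 7 = 16.
No other feasible combination does better.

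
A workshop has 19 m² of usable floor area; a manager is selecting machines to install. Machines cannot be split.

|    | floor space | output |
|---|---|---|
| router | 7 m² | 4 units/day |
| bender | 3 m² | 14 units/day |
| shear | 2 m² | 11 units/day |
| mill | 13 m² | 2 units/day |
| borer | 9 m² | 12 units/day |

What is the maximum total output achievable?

Allowing fractional choices, the relaxed optimum would be about 39.9, but machines are indivisible.
bender + shear + borer: floor space 3 + 2 + 9 = 14 ≤ 19, output 14 + 11 + 12 = 37.
router + bender + borer: floor space 7 + 3 + 9 = 19 ≤ 19, output 4 + 14 + 12 = 30.
router + bender + shear: floor space 7 + 3 + 2 = 12 ≤ 19, output 4 + 14 + 11 = 29.
Best is bender, shear, and borer with total output 37.

37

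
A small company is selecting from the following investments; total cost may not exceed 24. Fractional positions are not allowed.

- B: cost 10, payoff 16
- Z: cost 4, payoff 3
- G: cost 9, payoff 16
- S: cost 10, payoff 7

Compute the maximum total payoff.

35

This is a 0-1 knapsack instance.
B + G: cost 10 + 9 = 19 ≤ 24, payoff 16 + 16 = 32.
B + Z + G: cost 10 + 4 + 9 = 23 ≤ 24, payoff 16 + 3 + 16 = 35.
Z + G + S: cost 4 + 9 + 10 = 23 ≤ 24, payoff 3 + 16 + 7 = 26.
Best is B, Z, and G with total payoff 35.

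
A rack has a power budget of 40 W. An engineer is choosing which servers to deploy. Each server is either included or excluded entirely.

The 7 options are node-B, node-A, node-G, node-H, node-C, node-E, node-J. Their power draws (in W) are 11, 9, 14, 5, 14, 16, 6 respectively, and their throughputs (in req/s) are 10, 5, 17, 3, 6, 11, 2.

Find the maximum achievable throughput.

Allowing fractional choices, the relaxed optimum would be about 37.3, but servers are indivisible.
node-B + node-A + node-G + node-J: power draw 11 + 9 + 14 + 6 = 40 ≤ 40, throughput 10 + 5 + 17 + 2 = 34.
node-B + node-G + node-C: power draw 11 + 14 + 14 = 39 ≤ 40, throughput 10 + 17 + 6 = 33.
node-B + node-A + node-G + node-H: power draw 11 + 9 + 14 + 5 = 39 ≤ 40, throughput 10 + 5 + 17 + 3 = 35.
Best is node-B, node-A, node-G, and node-H with total throughput 35.

35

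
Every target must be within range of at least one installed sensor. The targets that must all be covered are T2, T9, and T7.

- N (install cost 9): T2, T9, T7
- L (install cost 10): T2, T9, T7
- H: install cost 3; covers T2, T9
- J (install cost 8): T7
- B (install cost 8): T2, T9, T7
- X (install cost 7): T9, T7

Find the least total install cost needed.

This is an integer covering problem.
The greedy cost-per-new-target heuristic would pick H and X for 10, but a cheaper cover exists.
B alone covers T2, T9, T7 — every target.
Total install cost: 8.
No cover costs less than 8.

8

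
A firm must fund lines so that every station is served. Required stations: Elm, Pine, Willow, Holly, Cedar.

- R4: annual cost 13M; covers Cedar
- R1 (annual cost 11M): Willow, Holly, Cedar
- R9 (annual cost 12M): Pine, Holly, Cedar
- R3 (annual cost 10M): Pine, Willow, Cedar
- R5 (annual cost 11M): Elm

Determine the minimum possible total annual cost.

32

This is a weighted set-cover instance.
Choose R1, R3, and R5: together they cover Elm, Pine, Willow, Holly, Cedar — every station.
Total annual cost: 11 + 10 + 11 = 32.
No cover costs less than 32.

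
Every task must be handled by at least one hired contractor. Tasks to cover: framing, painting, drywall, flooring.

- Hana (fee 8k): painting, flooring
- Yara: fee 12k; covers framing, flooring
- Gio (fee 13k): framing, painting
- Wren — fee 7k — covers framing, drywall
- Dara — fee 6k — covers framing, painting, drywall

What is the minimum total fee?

Choose Hana and Dara: together they cover framing, painting, drywall, flooring — every task.
Total fee: 8 + 6 = 14.
No cover costs less than 14.

14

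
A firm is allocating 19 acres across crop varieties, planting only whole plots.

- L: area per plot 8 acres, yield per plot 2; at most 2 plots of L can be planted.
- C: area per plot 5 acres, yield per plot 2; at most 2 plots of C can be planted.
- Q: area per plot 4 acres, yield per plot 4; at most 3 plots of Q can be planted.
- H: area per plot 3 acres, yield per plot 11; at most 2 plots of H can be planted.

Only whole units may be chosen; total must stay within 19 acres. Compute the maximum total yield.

34

3×Q and 2×H: area 18 ≤ 19, yield 3·4 + 2·11 = 34.
1×C, 2×Q, and 2×H: area 19 ≤ 19, yield 1·2 + 2·4 + 2·11 = 32.
Best is 34.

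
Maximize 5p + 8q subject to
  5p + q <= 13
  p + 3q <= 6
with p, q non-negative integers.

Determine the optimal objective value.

18

(p,q)=(2,1) is feasible, giving 18.
(p,q)=(1,1) is feasible, giving 13.
Maximum is 18 at (p,q)=(2,1).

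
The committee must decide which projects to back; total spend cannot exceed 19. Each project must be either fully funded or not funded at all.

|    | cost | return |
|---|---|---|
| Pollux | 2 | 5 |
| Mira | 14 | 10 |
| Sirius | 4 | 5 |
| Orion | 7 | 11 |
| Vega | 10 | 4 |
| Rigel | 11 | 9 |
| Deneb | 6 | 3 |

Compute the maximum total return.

Allowing fractional choices, the relaxed optimum would be about 25.9, but projects are indivisible.
Pollux + Sirius + Orion + Deneb: cost 2 + 4 + 7 + 6 = 19 ≤ 19, return 5 + 5 + 11 + 3 = 24.
Orion + Rigel: cost 7 + 11 = 18 ≤ 19, return 11 + 9 = 20.
Pollux + Sirius + Orion: cost 2 + 4 + 7 = 13 ≤ 19, return 5 + 5 + 11 = 21.
Best is Pollux, Sirius, Orion, and Deneb with total return 24.

24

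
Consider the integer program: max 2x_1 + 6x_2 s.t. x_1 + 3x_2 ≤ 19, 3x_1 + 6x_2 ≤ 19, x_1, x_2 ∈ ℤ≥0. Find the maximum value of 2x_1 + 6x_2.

18

(x_1,x_2)=(0,3): 1·0+3·3=9≤19, 3·0+6·3=18≤19, objective 18.
(x_1,x_2)=(1,2): 1·1+3·2=7≤19, 3·1+6·2=15≤19, objective 14.
The best lattice point is (0,3), giving 18.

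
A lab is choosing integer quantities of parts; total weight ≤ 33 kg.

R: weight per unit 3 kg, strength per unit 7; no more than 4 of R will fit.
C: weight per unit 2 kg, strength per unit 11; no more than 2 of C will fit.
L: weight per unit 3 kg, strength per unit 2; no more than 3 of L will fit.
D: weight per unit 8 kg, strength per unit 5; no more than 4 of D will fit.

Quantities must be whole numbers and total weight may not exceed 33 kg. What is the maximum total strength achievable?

61

4×R, 2×C, 3×L, and 1×D: weight 33 ≤ 33, strength 4·7 + 2·11 + 3·2 + 1·5 = 61.
4×R, 2×C, and 2×D: weight 32 ≤ 33, strength 4·7 + 2·11 + 2·5 = 60.
Best is 61.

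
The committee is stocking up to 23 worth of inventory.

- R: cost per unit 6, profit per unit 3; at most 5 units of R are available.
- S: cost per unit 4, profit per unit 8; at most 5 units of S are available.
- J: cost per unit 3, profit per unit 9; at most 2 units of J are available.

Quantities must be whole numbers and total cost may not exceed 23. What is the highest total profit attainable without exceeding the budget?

50

J has the best ratio (9/3); taking only J gives at most 2×9 = 18 (stopped by the supply cap of 2).
Mixing does better — 4×S and 2×J: cost 22 ≤ 23, profit 4·8 + 2·9 = 50.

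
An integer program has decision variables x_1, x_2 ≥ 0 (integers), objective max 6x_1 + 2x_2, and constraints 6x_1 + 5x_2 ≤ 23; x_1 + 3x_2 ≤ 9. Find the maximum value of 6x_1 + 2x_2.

20

The continuous relaxation peaks at (3.83, 0) with value 23.00; rounding to a feasible lattice point costs some objective.
(x_1,x_2)=(3,1): 6·3+5·1=23≤23, 1·3+3·1=6≤9, objective 20.
(x_1,x_2)=(3,0): 6·3+5·0=18≤23, 1·3+3·0=3≤9, objective 18.
(x_1,x_2)=(2,2): 6·2+5·2=22≤23, 1·2+3·2=8≤9, objective 16.
The best lattice point is (3,1), giving 20.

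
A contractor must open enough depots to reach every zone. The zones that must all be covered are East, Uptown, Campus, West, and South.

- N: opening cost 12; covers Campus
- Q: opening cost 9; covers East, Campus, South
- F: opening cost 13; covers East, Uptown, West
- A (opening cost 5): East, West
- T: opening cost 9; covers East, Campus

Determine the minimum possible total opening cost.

22

This is an integer covering problem.
The greedy cost-per-new-zone heuristic would pick A, Q, and F for 27, but a cheaper cover exists.
Choose Q and F: together they cover East, Uptown, Campus, West, South — every zone.
Total opening cost: 9 + 13 = 22.
No cover costs less than 22.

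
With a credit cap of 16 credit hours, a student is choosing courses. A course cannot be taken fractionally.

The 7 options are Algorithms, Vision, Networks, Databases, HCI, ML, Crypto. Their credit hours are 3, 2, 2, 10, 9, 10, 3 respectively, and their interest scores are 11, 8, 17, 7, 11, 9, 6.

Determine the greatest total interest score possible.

47

This is a 0-1 knapsack instance.
Algorithms + Vision + Networks + Crypto: credit hours 3 + 2 + 2 + 3 = 10 ≤ 16, interest score 11 + 8 + 17 + 6 = 42.
Vision + Networks + HCI + Crypto: credit hours 2 + 2 + 9 + 3 = 16 ≤ 16, interest score 8 + 17 + 11 + 6 = 42.
Algorithms + Vision + Networks + HCI: credit hours 3 + 2 + 2 + 9 = 16 ≤ 16, interest score 11 + 8 + 17 + 11 = 47.
Best is Algorithms, Vision, Networks, and HCI with total interest score 47.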